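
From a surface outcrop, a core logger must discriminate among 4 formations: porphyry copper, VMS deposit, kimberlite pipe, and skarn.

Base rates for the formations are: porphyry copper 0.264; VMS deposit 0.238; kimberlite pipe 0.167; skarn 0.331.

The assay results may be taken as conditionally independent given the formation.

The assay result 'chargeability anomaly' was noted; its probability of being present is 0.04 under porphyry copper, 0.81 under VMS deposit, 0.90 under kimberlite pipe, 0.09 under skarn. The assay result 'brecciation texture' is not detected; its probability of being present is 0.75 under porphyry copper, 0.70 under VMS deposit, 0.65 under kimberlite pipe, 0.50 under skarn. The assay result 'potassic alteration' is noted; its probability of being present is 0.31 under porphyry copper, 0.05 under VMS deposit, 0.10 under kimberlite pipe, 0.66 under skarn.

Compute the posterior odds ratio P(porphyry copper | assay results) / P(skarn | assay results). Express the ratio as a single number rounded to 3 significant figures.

Posterior odds equal prior odds times the likelihood ratio; only the two competing hypotheses matter (using 1 − P(present | H) for each absent assay result).
  porphyry copper: 0.264 × 0.04 × (1 − 0.75) × 0.31 = 0.0008184
  skarn: 0.331 × 0.09 × (1 − 0.50) × 0.66 = 0.0098307
Posterior odds = 0.0008184 / 0.0098307 ≈ 0.0832.

0.0832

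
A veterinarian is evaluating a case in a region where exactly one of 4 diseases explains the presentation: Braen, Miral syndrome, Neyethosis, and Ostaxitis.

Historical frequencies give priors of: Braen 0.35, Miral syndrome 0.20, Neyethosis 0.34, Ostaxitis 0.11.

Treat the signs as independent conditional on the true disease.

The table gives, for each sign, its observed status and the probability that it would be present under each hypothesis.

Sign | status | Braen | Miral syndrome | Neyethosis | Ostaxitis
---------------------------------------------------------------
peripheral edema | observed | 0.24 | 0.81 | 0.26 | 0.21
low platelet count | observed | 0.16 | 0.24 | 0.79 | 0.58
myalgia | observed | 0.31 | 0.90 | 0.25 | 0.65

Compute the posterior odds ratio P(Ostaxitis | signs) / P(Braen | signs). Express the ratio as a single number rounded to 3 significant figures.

2.09

The normalizing constant cancels in an odds ratio, so compute prior × likelihood for the two hypotheses only:
  Ostaxitis: 0.11 × 0.21 × 0.58 × 0.65 = 0.0087087
  Braen: 0.35 × 0.24 × 0.16 × 0.31 = 0.0041664
Posterior odds = 0.0087087 / 0.0041664 ≈ 2.09.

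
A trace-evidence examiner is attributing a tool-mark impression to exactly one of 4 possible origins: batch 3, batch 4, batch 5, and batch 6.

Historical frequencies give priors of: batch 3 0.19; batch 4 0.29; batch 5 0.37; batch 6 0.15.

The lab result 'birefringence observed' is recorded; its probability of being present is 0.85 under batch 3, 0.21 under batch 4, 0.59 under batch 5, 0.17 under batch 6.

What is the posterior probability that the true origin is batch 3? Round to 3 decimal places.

0.346

For each hypothesis, the unnormalized posterior weight is prior × likelihood:
  batch 3: 0.19 × 0.85 = 0.1615
  batch 4: 0.29 × 0.21 = 0.0609
  batch 5: 0.37 × 0.59 = 0.2183
  batch 6: 0.15 × 0.17 = 0.0255
Normalizing constant Z = 0.1615 + 0.0609 + 0.2183 + 0.0255 = 0.4662.
P(batch 3 | evidence) = 0.1615 / 0.4662 ≈ 0.346.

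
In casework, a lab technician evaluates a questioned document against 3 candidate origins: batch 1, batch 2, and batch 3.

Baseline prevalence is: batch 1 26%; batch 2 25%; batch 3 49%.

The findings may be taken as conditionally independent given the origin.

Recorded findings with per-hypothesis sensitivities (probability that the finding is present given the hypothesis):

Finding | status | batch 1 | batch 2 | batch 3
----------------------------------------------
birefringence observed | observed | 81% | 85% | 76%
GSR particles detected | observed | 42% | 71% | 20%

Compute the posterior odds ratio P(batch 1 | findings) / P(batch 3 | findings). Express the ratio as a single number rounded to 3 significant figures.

1.19

The normalizing constant cancels in an odds ratio, so compute prior × likelihood for the two hypotheses only:
  batch 1: 0.26 × 0.81 × 0.42 = 0.088452
  batch 3: 0.49 × 0.76 × 0.20 = 0.07448
Posterior odds = 0.088452 / 0.07448 ≈ 1.19.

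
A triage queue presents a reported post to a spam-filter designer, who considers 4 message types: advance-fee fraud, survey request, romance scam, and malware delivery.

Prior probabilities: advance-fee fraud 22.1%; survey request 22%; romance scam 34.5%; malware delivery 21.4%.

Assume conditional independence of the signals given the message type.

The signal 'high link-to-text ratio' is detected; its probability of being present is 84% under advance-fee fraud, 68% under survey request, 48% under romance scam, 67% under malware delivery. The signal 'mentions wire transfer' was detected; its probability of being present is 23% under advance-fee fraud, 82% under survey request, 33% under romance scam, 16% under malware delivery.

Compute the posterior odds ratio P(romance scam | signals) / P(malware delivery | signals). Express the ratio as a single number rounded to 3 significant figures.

2.38

The normalizing constant cancels in an odds ratio, so compute prior × likelihood for the two hypotheses only:
  romance scam: 0.345 × 0.48 × 0.33 = 0.054648
  malware delivery: 0.214 × 0.67 × 0.16 = 0.022941
Posterior odds = 0.054648 / 0.022941 ≈ 2.38.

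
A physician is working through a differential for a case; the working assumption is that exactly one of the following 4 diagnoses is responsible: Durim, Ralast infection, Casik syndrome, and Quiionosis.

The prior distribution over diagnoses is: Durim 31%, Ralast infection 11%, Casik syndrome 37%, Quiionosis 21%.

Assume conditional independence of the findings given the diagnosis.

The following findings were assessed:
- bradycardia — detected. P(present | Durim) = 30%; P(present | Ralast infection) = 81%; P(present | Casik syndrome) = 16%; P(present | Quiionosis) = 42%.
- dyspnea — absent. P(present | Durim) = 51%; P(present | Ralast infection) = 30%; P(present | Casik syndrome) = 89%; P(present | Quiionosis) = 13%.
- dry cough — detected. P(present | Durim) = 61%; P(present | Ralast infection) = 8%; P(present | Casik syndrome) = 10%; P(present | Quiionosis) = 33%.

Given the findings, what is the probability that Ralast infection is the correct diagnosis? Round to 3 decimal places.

Multiply each prior by the joint likelihood of the evidence pattern (using 1 − P(present | H) for each absent finding):
  Durim: 0.31 × 0.30 × (1 − 0.51) × 0.61 = 0.027798
  Ralast infection: 0.11 × 0.81 × (1 − 0.30) × 0.08 = 0.0049896
  Casik syndrome: 0.37 × 0.16 × (1 − 0.89) × 0.10 = 0.0006512
  Quiionosis: 0.21 × 0.42 × (1 − 0.13) × 0.33 = 0.025322
The unnormalized weights sum to 0.058761.
P(Ralast infection | evidence) = 0.0049896 / 0.058761 ≈ 0.085.

0.085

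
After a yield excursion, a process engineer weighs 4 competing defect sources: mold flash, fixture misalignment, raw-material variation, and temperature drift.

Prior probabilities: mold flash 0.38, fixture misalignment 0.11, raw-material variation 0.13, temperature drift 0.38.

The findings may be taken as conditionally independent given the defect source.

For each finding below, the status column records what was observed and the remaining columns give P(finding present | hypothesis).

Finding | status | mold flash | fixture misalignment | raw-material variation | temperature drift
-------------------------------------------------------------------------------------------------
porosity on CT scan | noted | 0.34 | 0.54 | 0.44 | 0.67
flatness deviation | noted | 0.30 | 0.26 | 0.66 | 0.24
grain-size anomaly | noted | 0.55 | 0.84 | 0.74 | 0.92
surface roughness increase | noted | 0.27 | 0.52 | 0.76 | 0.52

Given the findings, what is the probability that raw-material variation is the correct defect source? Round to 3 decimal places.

For each hypothesis, the unnormalized posterior weight is prior × product of the finding likelihoods:
  mold flash: 0.38 × 0.34 × 0.30 × 0.55 × 0.27 = 0.0057559
  fixture misalignment: 0.11 × 0.54 × 0.26 × 0.84 × 0.52 = 0.0067459
  raw-material variation: 0.13 × 0.44 × 0.66 × 0.74 × 0.76 = 0.021232
  temperature drift: 0.38 × 0.67 × 0.24 × 0.92 × 0.52 = 0.029232
Normalizing constant Z = 0.0057559 + 0.0067459 + 0.021232 + 0.029232 = 0.062966.
P(raw-material variation | evidence) = 0.021232 / 0.062966 ≈ 0.337.

0.337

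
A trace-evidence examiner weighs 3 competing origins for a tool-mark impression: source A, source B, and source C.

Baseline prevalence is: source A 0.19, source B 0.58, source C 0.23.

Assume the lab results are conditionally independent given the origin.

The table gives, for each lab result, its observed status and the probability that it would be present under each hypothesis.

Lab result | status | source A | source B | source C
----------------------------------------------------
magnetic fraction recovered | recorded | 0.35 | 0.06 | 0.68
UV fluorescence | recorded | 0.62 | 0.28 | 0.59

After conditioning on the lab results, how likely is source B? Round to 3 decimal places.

0.068

For each hypothesis, the unnormalized posterior weight is prior × product of the lab result likelihoods:
  source A: 0.19 × 0.35 × 0.62 = 0.04123
  source B: 0.58 × 0.06 × 0.28 = 0.009744
  source C: 0.23 × 0.68 × 0.59 = 0.092276
The unnormalized weights sum to 0.14325.
P(source B | evidence) = 0.009744 / 0.14325 ≈ 0.068.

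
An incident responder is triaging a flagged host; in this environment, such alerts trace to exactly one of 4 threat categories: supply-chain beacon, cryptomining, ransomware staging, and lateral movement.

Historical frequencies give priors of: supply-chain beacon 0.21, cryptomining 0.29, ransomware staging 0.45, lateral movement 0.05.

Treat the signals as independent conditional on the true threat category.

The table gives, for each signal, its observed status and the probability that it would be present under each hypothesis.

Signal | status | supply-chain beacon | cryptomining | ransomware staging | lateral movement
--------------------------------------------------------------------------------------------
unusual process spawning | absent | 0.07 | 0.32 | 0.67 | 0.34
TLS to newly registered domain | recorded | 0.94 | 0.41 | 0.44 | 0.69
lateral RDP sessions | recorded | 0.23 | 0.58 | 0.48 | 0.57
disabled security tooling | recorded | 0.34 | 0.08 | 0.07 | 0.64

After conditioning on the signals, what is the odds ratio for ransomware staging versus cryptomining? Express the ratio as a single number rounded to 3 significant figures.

The normalizing constant cancels in an odds ratio, so compute prior × likelihood for the two hypotheses only (using 1 − P(present | H) for each absent signal):
  ransomware staging: 0.45 × (1 − 0.67) × 0.44 × 0.48 × 0.07 = 0.0021954
  cryptomining: 0.29 × (1 − 0.32) × 0.41 × 0.58 × 0.08 = 0.0037515
Odds(ransomware staging : cryptomining) = 0.0021954 / 0.0037515 ≈ 0.585.

0.585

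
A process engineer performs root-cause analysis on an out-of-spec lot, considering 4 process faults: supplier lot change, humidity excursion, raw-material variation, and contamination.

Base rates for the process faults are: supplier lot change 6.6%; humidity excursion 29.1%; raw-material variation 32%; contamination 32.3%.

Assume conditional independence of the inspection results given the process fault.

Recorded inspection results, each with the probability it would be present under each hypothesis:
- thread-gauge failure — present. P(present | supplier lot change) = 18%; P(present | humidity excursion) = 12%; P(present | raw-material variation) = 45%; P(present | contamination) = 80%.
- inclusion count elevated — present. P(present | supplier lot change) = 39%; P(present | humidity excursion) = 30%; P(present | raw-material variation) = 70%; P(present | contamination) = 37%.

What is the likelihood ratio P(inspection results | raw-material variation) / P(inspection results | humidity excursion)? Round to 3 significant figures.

The Bayes factor is the ratio of the joint likelihoods of the inspection result pattern under the two hypotheses.
  raw-material variation: 0.45 × 0.70 = 0.315
  humidity excursion: 0.12 × 0.30 = 0.036
Bayes factor = 0.315 / 0.036 ≈ 8.75

8.75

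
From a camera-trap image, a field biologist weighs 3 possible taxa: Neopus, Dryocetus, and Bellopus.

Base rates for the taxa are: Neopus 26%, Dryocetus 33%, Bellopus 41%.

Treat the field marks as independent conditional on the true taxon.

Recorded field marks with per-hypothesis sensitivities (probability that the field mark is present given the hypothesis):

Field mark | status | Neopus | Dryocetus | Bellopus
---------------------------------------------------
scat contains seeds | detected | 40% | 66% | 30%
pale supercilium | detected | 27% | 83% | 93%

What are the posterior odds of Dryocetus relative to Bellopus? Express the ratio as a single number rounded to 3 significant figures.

1.58

The normalizing constant cancels in an odds ratio, so compute prior × likelihood for the two hypotheses only:
  Dryocetus: 0.33 × 0.66 × 0.83 = 0.18077
  Bellopus: 0.41 × 0.30 × 0.93 = 0.11439
Odds(Dryocetus : Bellopus) = 0.18077 / 0.11439 ≈ 1.58.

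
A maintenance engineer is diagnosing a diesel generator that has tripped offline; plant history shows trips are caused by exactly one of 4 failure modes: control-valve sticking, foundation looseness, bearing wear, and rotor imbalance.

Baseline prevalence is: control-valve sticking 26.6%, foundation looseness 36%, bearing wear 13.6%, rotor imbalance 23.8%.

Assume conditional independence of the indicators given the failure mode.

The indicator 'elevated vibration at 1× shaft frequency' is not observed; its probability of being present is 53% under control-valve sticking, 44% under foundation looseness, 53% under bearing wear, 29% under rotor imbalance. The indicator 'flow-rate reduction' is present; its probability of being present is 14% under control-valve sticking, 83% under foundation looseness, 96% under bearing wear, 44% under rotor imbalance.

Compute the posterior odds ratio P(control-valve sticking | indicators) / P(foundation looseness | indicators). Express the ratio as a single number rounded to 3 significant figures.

Posterior odds equal prior odds times the likelihood ratio; only the two competing hypotheses matter (using 1 − P(present | H) for each absent indicator).
  control-valve sticking: 0.266 × (1 − 0.53) × 0.14 = 0.017503
  foundation looseness: 0.360 × (1 − 0.44) × 0.83 = 0.16733
Odds(control-valve sticking : foundation looseness) = 0.017503 / 0.16733 ≈ 0.105.

0.105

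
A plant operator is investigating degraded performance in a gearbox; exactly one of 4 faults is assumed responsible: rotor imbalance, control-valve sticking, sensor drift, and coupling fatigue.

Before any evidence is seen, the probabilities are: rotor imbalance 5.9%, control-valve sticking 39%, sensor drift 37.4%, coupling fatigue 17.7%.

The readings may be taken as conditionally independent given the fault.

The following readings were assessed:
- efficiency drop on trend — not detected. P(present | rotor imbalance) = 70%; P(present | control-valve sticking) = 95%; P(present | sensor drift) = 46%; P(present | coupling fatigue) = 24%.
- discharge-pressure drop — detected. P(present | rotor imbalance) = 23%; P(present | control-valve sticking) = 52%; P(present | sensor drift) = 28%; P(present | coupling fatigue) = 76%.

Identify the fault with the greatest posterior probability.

coupling fatigue

For each hypothesis, the unnormalized posterior weight is prior × product of the reading likelihoods (using 1 − P(present | H) for each absent reading):
  rotor imbalance: 0.059 × (1 − 0.70) × 0.23 = 0.004071
  control-valve sticking: 0.390 × (1 − 0.95) × 0.52 = 0.01014
  sensor drift: 0.374 × (1 − 0.46) × 0.28 = 0.056549
  coupling fatigue: 0.177 × (1 − 0.24) × 0.76 = 0.10224
The unnormalized weights sum to 0.173.
P(rotor imbalance | evidence) ≈ 0.004071 / 0.173 ≈ 0.024
P(control-valve sticking | evidence) ≈ 0.01014 / 0.173 ≈ 0.059
P(sensor drift | evidence) ≈ 0.056549 / 0.173 ≈ 0.327
P(coupling fatigue | evidence) ≈ 0.10224 / 0.173 ≈ 0.591
The largest is 0.591, so coupling fatigue is most probable.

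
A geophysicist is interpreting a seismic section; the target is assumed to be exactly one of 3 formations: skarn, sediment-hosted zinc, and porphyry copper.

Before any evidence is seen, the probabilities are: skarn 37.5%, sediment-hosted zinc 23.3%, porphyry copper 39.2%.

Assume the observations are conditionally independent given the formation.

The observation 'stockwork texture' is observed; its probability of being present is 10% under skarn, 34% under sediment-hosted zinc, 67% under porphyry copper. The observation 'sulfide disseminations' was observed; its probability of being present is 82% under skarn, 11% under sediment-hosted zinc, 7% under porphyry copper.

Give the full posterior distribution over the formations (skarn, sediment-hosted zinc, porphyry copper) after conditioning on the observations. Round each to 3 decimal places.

By Bayes' rule with conditional independence, the unnormalized weight for each hypothesis is prior × ∏ likelihoods:
  skarn: 0.375 × 0.10 × 0.82 = 0.03075
  sediment-hosted zinc: 0.233 × 0.34 × 0.11 = 0.0087142
  porphyry copper: 0.392 × 0.67 × 0.07 = 0.018385
Normalizing constant Z = 0.03075 + 0.0087142 + 0.018385 = 0.057849.
P(skarn | evidence) = 0.03075 / 0.057849 ≈ 0.532
P(sediment-hosted zinc | evidence) = 0.0087142 / 0.057849 ≈ 0.151
P(porphyry copper | evidence) = 0.018385 / 0.057849 ≈ 0.318

0.532, 0.151, 0.318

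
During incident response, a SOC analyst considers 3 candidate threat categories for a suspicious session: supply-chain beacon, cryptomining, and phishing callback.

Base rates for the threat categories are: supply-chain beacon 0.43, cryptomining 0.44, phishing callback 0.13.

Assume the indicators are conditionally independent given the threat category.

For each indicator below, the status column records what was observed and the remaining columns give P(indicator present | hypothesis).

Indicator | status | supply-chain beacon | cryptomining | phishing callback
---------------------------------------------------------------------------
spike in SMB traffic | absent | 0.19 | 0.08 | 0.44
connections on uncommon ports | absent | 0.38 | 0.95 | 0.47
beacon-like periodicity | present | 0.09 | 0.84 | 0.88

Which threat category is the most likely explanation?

phishing callback

Multiply each prior by the joint likelihood of the indicator pattern (using 1 − P(present | H) for each absent indicator):
  supply-chain beacon: 0.43 × (1 − 0.19) × (1 − 0.38) × 0.09 = 0.019435
  cryptomining: 0.44 × (1 − 0.08) × (1 − 0.95) × 0.84 = 0.017002
  phishing callback: 0.13 × (1 − 0.44) × (1 − 0.47) × 0.88 = 0.033954
The unnormalized weights sum to 0.070391.
P(supply-chain beacon | evidence) ≈ 0.019435 / 0.070391 ≈ 0.276
P(cryptomining | evidence) ≈ 0.017002 / 0.070391 ≈ 0.242
P(phishing callback | evidence) ≈ 0.033954 / 0.070391 ≈ 0.482
The largest is 0.482, so phishing callback is most probable.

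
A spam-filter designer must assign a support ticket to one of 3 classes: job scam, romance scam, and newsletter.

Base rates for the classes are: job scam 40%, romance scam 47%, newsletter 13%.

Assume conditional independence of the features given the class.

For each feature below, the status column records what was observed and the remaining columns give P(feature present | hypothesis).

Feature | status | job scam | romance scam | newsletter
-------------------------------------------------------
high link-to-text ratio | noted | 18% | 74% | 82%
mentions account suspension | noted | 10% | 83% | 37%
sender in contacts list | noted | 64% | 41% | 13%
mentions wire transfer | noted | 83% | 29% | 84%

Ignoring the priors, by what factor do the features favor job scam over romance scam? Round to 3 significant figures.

The Bayes factor is the ratio of the joint likelihoods of the feature pattern under the two hypotheses.
  job scam: 0.18 × 0.10 × 0.64 × 0.83 = 0.0095616
  romance scam: 0.74 × 0.83 × 0.41 × 0.29 = 0.073028
Bayes factor = 0.0095616 / 0.073028 ≈ 0.131

0.131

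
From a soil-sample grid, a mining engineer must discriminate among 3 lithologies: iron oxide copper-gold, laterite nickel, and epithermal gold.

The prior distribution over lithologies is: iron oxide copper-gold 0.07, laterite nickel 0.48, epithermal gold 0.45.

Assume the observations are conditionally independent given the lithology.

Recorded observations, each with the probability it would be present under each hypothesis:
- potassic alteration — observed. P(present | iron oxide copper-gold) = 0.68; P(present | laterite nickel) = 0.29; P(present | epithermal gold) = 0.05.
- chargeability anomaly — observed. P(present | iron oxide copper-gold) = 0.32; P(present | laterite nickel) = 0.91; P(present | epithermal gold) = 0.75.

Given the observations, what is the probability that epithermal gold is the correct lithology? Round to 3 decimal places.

0.106

By Bayes' rule with conditional independence, the unnormalized weight for each hypothesis is prior × ∏ likelihoods:
  iron oxide copper-gold: 0.07 × 0.68 × 0.32 = 0.015232
  laterite nickel: 0.48 × 0.29 × 0.91 = 0.12667
  epithermal gold: 0.45 × 0.05 × 0.75 = 0.016875
The unnormalized weights sum to 0.15878.
P(epithermal gold | evidence) = 0.016875 / 0.15878 ≈ 0.106.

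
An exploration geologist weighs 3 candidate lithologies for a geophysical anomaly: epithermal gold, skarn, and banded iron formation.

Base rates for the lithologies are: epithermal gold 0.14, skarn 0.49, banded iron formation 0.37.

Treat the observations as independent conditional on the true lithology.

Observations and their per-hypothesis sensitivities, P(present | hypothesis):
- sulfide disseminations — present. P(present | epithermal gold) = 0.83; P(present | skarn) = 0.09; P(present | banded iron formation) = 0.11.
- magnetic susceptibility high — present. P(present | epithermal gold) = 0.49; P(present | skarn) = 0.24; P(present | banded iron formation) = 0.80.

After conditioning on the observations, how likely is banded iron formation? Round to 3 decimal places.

0.325

By Bayes' rule with conditional independence, the unnormalized weight for each hypothesis is prior × ∏ likelihoods:
  epithermal gold: 0.14 × 0.83 × 0.49 = 0.056938
  skarn: 0.49 × 0.09 × 0.24 = 0.010584
  banded iron formation: 0.37 × 0.11 × 0.80 = 0.03256
The unnormalized weights sum to 0.10008.
P(banded iron formation | evidence) = 0.03256 / 0.10008 ≈ 0.325.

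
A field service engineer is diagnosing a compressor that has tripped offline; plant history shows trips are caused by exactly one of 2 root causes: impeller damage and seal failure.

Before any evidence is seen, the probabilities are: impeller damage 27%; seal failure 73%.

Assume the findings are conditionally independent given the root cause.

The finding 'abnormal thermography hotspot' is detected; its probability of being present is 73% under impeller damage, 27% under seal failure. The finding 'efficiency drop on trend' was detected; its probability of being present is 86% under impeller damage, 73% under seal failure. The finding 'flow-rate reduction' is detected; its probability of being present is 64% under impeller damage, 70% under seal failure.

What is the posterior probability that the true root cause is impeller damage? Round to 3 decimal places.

0.519

For each hypothesis, the unnormalized posterior weight is prior × product of the finding likelihoods:
  impeller damage: 0.27 × 0.73 × 0.86 × 0.64 = 0.10848
  seal failure: 0.73 × 0.27 × 0.73 × 0.70 = 0.10072
Marginal likelihood of the evidence = 0.2092.
P(impeller damage | evidence) = 0.10848 / 0.2092 ≈ 0.519.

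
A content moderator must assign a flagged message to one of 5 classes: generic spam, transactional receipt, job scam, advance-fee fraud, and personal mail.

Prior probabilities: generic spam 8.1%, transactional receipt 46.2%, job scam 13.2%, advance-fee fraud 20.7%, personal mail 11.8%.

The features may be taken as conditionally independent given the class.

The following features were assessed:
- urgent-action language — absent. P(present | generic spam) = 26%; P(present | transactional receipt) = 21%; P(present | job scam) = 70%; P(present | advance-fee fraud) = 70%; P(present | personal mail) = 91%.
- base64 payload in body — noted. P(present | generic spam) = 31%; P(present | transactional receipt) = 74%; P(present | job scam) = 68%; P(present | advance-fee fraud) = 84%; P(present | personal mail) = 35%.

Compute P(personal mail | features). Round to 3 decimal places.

For each hypothesis, the unnormalized posterior weight is prior × product of the feature likelihoods (using 1 − P(present | H) for each absent feature):
  generic spam: 0.081 × (1 − 0.26) × 0.31 = 0.018581
  transactional receipt: 0.462 × (1 − 0.21) × 0.74 = 0.27009
  job scam: 0.132 × (1 − 0.70) × 0.68 = 0.026928
  advance-fee fraud: 0.207 × (1 − 0.70) × 0.84 = 0.052164
  personal mail: 0.118 × (1 − 0.91) × 0.35 = 0.003717
The unnormalized weights sum to 0.37148.
P(personal mail | evidence) = 0.003717 / 0.37148 ≈ 0.010.

0.010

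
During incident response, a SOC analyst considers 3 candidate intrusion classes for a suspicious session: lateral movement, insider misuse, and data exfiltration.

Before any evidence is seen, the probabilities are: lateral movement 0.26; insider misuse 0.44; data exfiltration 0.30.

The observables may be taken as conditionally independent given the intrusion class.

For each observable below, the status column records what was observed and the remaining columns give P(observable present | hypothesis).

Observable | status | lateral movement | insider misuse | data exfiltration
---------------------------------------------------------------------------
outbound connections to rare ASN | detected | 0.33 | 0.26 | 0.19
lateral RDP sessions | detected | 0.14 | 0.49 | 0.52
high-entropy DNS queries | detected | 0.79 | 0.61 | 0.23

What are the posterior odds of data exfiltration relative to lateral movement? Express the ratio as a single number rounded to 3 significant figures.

Posterior odds equal prior odds times the likelihood ratio; only the two competing hypotheses matter.
  data exfiltration: 0.30 × 0.19 × 0.52 × 0.23 = 0.0068172
  lateral movement: 0.26 × 0.33 × 0.14 × 0.79 = 0.0094895
Posterior odds = 0.0068172 / 0.0094895 ≈ 0.718.

0.718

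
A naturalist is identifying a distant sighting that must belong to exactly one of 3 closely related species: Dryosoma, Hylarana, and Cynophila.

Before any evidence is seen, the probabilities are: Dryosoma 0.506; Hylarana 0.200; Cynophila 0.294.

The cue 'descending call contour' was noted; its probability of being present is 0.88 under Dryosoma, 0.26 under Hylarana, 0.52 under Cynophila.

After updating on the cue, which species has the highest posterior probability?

For each hypothesis, the unnormalized posterior weight is prior × likelihood:
  Dryosoma: 0.506 × 0.88 = 0.44528
  Hylarana: 0.200 × 0.26 = 0.052
  Cynophila: 0.294 × 0.52 = 0.15288
The unnormalized weights sum to 0.65016.
P(Dryosoma | evidence) ≈ 0.44528 / 0.65016 ≈ 0.685
P(Hylarana | evidence) ≈ 0.052 / 0.65016 ≈ 0.080
P(Cynophila | evidence) ≈ 0.15288 / 0.65016 ≈ 0.235
The largest is 0.685, so Dryosoma is most probable.

Dryosoma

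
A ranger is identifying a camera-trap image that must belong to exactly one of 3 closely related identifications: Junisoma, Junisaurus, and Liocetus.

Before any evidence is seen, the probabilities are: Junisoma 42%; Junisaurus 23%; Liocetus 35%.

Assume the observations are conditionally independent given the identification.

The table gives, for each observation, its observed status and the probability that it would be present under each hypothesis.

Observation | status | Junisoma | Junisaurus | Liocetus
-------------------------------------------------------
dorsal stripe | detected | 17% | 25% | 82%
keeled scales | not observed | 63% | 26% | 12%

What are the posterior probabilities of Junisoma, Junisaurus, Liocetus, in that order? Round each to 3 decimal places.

0.082, 0.132, 0.785

Multiply each prior by the joint likelihood of the evidence pattern (using 1 − P(present | H) for each absent observation):
  Junisoma: 0.42 × 0.17 × (1 − 0.63) = 0.026418
  Junisaurus: 0.23 × 0.25 × (1 − 0.26) = 0.04255
  Liocetus: 0.35 × 0.82 × (1 − 0.12) = 0.25256
Normalizing constant Z = 0.026418 + 0.04255 + 0.25256 = 0.32153.
P(Junisoma | evidence) = 0.026418 / 0.32153 ≈ 0.082
P(Junisaurus | evidence) = 0.04255 / 0.32153 ≈ 0.132
P(Liocetus | evidence) = 0.25256 / 0.32153 ≈ 0.785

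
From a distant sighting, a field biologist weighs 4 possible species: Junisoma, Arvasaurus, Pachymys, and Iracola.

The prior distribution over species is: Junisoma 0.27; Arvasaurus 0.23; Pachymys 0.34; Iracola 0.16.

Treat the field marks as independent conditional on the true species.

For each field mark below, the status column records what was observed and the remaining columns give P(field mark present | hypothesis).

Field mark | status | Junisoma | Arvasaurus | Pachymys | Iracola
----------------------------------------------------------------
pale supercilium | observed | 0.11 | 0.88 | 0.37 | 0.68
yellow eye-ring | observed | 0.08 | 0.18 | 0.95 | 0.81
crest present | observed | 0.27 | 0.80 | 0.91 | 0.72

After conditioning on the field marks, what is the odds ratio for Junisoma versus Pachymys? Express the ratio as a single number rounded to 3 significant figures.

The normalizing constant cancels in an odds ratio, so compute prior × likelihood for the two hypotheses only:
  Junisoma: 0.27 × 0.11 × 0.08 × 0.27 = 0.00064152
  Pachymys: 0.34 × 0.37 × 0.95 × 0.91 = 0.10875
Odds(Junisoma : Pachymys) = 0.00064152 / 0.10875 ≈ 0.00590.

0.00590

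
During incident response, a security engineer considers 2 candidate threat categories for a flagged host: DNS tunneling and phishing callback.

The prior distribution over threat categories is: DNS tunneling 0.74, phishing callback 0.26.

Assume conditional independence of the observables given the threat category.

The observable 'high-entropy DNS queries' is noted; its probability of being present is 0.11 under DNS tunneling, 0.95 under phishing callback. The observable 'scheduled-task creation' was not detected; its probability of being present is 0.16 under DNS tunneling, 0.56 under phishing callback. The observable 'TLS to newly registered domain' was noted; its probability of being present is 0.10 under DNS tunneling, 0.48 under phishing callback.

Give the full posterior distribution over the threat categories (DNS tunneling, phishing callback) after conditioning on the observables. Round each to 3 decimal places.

0.116, 0.884

Multiply each prior by the joint likelihood of the observable pattern (using 1 − P(present | H) for each absent observable):
  DNS tunneling: 0.74 × 0.11 × (1 − 0.16) × 0.10 = 0.0068376
  phishing callback: 0.26 × 0.95 × (1 − 0.56) × 0.48 = 0.052166
The unnormalized weights sum to 0.059004.
P(DNS tunneling | evidence) = 0.0068376 / 0.059004 ≈ 0.116
P(phishing callback | evidence) = 0.052166 / 0.059004 ≈ 0.884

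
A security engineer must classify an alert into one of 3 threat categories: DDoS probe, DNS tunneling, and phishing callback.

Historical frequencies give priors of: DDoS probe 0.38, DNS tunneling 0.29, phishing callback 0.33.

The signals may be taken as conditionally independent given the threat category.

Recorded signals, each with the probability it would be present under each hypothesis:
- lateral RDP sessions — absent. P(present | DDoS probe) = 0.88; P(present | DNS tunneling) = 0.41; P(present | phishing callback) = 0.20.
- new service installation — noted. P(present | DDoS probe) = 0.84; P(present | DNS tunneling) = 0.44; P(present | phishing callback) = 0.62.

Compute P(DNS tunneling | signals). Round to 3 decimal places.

0.272

For each hypothesis, the unnormalized posterior weight is prior × product of the signal likelihoods (using 1 − P(present | H) for each absent signal):
  DDoS probe: 0.38 × (1 − 0.88) × 0.84 = 0.038304
  DNS tunneling: 0.29 × (1 − 0.41) × 0.44 = 0.075284
  phishing callback: 0.33 × (1 − 0.20) × 0.62 = 0.16368
The unnormalized weights sum to 0.27727.
P(DNS tunneling | evidence) = 0.075284 / 0.27727 ≈ 0.272.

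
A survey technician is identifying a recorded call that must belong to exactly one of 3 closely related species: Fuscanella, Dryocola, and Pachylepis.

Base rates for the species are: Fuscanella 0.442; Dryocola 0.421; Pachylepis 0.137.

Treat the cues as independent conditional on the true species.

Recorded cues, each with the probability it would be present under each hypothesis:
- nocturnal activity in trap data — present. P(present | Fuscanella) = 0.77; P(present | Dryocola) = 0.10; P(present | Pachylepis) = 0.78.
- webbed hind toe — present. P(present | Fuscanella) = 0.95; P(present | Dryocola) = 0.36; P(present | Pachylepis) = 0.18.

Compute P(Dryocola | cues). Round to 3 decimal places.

0.042

For each hypothesis, the unnormalized posterior weight is prior × product of the cue likelihoods:
  Fuscanella: 0.442 × 0.77 × 0.95 = 0.32332
  Dryocola: 0.421 × 0.10 × 0.36 = 0.015156
  Pachylepis: 0.137 × 0.78 × 0.18 = 0.019235
Marginal likelihood of the evidence = 0.35771.
P(Dryocola | evidence) = 0.015156 / 0.35771 ≈ 0.042.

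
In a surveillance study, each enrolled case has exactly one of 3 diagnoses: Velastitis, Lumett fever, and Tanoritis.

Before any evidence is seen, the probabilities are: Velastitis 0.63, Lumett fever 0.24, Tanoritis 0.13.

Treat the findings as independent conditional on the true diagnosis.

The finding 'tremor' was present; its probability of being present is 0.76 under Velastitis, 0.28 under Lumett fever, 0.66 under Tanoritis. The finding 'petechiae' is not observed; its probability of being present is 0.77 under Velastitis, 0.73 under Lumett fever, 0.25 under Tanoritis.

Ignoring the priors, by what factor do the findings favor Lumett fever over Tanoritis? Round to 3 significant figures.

0.153

Take the product of per-finding likelihoods under each hypothesis (using 1 − P(present | H) for each absent finding), then divide.
  Lumett fever: 0.28 × (1 − 0.73) = 0.0756
  Tanoritis: 0.66 × (1 − 0.25) = 0.495
Bayes factor = 0.0756 / 0.495 ≈ 0.153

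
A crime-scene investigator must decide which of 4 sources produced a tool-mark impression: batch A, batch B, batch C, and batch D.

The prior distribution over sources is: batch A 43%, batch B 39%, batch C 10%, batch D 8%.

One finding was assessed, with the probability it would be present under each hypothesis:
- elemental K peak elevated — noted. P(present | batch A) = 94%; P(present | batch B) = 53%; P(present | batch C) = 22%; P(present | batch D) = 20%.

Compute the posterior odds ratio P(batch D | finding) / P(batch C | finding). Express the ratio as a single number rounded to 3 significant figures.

Unnormalized posterior weight (prior times the finding likelihood) for each of the two hypotheses:
  batch D: 0.08 × 0.20 = 0.016
  batch C: 0.10 × 0.22 = 0.022
Posterior odds = 0.016 / 0.022 ≈ 0.727.

0.727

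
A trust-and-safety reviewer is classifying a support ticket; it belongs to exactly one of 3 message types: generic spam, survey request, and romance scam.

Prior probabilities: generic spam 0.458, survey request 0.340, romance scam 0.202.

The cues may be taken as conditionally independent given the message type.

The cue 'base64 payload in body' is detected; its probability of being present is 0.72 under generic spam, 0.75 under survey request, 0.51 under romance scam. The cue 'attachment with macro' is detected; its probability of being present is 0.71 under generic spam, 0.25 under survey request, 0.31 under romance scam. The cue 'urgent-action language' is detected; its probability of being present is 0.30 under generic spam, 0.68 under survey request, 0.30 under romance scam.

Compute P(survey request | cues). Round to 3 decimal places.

0.352

For each hypothesis, the unnormalized posterior weight is prior × product of the cue likelihoods:
  generic spam: 0.458 × 0.72 × 0.71 × 0.30 = 0.070239
  survey request: 0.340 × 0.75 × 0.25 × 0.68 = 0.04335
  romance scam: 0.202 × 0.51 × 0.31 × 0.30 = 0.0095809
Marginal likelihood of the evidence = 0.12317.
P(survey request | evidence) = 0.04335 / 0.12317 ≈ 0.352.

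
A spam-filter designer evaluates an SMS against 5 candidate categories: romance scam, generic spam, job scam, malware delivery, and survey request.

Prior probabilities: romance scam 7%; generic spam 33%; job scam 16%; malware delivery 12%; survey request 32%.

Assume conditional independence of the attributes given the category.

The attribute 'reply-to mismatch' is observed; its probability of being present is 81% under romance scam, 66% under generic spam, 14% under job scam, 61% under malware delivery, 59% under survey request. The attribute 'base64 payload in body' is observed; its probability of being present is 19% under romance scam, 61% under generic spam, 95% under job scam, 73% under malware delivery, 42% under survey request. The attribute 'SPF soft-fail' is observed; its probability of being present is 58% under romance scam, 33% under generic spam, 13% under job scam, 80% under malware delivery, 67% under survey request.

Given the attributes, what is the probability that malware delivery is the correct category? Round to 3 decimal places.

0.287

Multiply each prior by the joint likelihood of the attribute pattern:
  romance scam: 0.07 × 0.81 × 0.19 × 0.58 = 0.0062483
  generic spam: 0.33 × 0.66 × 0.61 × 0.33 = 0.043843
  job scam: 0.16 × 0.14 × 0.95 × 0.13 = 0.0027664
  malware delivery: 0.12 × 0.61 × 0.73 × 0.80 = 0.042749
  survey request: 0.32 × 0.59 × 0.42 × 0.67 = 0.053128
Normalizing constant Z = 0.0062483 + 0.043843 + 0.0027664 + 0.042749 + 0.053128 = 0.14874.
P(malware delivery | evidence) = 0.042749 / 0.14874 ≈ 0.287.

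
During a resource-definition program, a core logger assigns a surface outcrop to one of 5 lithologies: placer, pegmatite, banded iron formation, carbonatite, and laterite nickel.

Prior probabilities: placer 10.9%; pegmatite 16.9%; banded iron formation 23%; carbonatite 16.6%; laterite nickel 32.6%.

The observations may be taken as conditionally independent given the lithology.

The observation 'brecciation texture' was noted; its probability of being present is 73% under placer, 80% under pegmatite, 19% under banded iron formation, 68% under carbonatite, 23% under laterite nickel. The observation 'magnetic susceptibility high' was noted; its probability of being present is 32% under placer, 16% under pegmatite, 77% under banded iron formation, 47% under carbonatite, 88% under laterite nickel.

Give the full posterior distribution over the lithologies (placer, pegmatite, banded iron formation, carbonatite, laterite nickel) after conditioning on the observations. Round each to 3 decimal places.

Multiply each prior by the joint likelihood of the evidence pattern:
  placer: 0.109 × 0.73 × 0.32 = 0.025462
  pegmatite: 0.169 × 0.80 × 0.16 = 0.021632
  banded iron formation: 0.230 × 0.19 × 0.77 = 0.033649
  carbonatite: 0.166 × 0.68 × 0.47 = 0.053054
  laterite nickel: 0.326 × 0.23 × 0.88 = 0.065982
Marginal likelihood of the evidence = 0.19978.
P(placer | evidence) = 0.025462 / 0.19978 ≈ 0.127
P(pegmatite | evidence) = 0.021632 / 0.19978 ≈ 0.108
P(banded iron formation | evidence) = 0.033649 / 0.19978 ≈ 0.168
P(carbonatite | evidence) = 0.053054 / 0.19978 ≈ 0.266
P(laterite nickel | evidence) = 0.065982 / 0.19978 ≈ 0.330

0.127, 0.108, 0.168, 0.266, 0.330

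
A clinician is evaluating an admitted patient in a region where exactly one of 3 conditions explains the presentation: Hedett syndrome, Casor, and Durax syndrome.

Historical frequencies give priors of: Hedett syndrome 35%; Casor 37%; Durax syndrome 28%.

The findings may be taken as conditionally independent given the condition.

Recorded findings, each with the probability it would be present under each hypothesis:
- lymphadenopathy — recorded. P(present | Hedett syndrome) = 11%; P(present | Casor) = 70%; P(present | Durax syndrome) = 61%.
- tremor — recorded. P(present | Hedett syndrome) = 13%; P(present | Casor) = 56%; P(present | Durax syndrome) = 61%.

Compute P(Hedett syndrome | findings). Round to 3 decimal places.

0.020

By Bayes' rule with conditional independence, the unnormalized weight for each hypothesis is prior × ∏ likelihoods:
  Hedett syndrome: 0.35 × 0.11 × 0.13 = 0.005005
  Casor: 0.37 × 0.70 × 0.56 = 0.14504
  Durax syndrome: 0.28 × 0.61 × 0.61 = 0.10419
Marginal likelihood of the evidence = 0.25423.
P(Hedett syndrome | evidence) = 0.005005 / 0.25423 ≈ 0.020.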